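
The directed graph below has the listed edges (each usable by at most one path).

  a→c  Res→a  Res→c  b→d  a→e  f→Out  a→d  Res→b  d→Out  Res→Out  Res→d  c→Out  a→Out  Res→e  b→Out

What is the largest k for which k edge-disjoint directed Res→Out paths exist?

Assign every edge capacity 1; by Menger, the answer equals the max flow.
Path Res→Out (+1); total 1.
Path Res→a→Out (+1); total 2.
Path Res→b→Out (+1); total 3.
Path Res→c→Out (+1); total 4.
Path Res→d→Out (+1); total 5.
No residual Res→Out path; max flow = 5.
Certifying cut of size 5: {Res→Out, Res→a, Res→b, Res→c, Res→d}.

5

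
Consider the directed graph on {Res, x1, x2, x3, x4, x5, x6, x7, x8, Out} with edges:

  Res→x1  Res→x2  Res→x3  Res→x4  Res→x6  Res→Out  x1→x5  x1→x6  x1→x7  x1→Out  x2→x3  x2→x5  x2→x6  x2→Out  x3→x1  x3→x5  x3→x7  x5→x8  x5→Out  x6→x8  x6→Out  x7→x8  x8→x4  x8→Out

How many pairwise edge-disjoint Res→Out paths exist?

Assign every edge capacity 1; by Menger, the answer equals the max flow.
Path Res→Out (+1); total 1.
Path Res→x1→Out (+1); total 2.
Path Res→x2→Out (+1); total 3.
Path Res→x6→Out (+1); total 4.
Path Res→x3→x5→Out (+1); total 5.
No residual Res→Out path; max flow = 5.
Certifying cut of size 5: {Res→Out, Res→x1, Res→x2, Res→x3, Res→x6}.

5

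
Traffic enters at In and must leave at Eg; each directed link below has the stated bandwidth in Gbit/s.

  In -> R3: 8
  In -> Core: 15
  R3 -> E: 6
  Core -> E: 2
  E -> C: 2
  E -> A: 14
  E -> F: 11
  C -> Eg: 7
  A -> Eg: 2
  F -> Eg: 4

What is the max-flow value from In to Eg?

Augment In→R3→E→C→Eg: bottleneck 2, flow now 2.
Augment In→R3→E→A→Eg: bottleneck 2, flow now 4.
Augment In→R3→E→F→Eg: bottleneck 2, flow now 6.
Augment In→Core→E→F→Eg: bottleneck 2, flow now 8.
No augmenting path remains; maximum flow = 8.
In the residual graph, reachable from In: {In, R3, Core}.
Min-cut edges: R3→E (6), Core→E (2); capacity 6 + 2 = 8.
This cut is saturated, so no flow can exceed 8.

8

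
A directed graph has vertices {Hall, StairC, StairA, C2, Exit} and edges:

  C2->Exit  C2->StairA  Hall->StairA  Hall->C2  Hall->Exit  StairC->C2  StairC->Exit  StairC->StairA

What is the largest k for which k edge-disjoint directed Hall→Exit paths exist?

Assign every edge capacity 1; by Menger, the answer equals the max flow.
Path Hall→Exit (+1); total 1.
Path Hall→C2→Exit (+1); total 2.
No residual Hall→Exit path; max flow = 2.
Certifying cut of size 2: {Hall→C2, Hall→Exit}.

2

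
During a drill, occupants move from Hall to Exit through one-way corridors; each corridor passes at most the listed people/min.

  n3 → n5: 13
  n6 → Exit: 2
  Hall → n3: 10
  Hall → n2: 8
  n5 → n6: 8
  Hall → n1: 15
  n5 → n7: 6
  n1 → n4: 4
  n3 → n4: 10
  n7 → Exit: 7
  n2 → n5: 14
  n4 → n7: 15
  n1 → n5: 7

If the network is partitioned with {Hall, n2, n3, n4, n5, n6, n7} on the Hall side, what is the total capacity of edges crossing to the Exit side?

24

Edges leaving {Hall, n2, n3, n4, n5, n6, n7}: Hall→n1 (15), n6→Exit (2), n7→Exit (7).
Cut capacity = 15 + 2 + 7 = 24.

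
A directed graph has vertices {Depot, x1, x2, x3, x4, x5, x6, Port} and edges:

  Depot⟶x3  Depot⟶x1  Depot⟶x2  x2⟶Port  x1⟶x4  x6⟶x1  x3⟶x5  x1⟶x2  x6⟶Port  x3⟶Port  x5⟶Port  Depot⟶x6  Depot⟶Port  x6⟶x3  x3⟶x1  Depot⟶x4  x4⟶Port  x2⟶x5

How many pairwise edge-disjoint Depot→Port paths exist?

Assign every edge capacity 1; by Menger, the answer equals the max flow.
Path Depot→Port (+1); total 1.
Path Depot→x2→Port (+1); total 2.
Path Depot→x3→Port (+1); total 3.
Path Depot→x4→Port (+1); total 4.
Path Depot→x6→Port (+1); total 5.
Path Depot→x1→x2→x5→Port (+1); total 6.
No residual Depot→Port path; max flow = 6.
Certifying cut of size 6: {Depot→Port, Depot→x1, Depot→x2, Depot→x3, Depot→x4, Depot→x6}.

6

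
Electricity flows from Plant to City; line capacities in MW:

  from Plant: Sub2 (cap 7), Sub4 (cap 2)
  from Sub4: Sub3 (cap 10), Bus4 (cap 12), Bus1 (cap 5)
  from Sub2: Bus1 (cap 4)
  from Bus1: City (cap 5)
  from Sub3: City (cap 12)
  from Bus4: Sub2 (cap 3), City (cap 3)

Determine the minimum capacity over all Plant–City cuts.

6

Augment Plant→Sub4→Bus1→City: bottleneck 2, flow now 2.
Augment Plant→Sub2→Bus1→City: bottleneck 3, flow now 5.
Augment Plant→Sub2→Bus1→Sub4→Sub3→City: bottleneck 1, flow now 6. (uses reverse residual edge)
No augmenting path remains; maximum flow = 6.
By max-flow min-cut, the minimum cut capacity equals the max flow.
In the residual graph, reachable from Plant: {Plant, Sub2}.
Min-cut edges: Plant→Sub4 (2), Sub2→Bus1 (4); capacity 2 + 4 = 6.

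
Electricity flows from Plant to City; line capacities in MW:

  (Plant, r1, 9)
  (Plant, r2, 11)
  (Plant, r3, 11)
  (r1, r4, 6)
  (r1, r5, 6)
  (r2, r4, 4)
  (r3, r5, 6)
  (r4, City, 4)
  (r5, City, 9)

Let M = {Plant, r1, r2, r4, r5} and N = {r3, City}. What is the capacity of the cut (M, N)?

Edges leaving {Plant, r1, r2, r4, r5}: Plant→r3 (11), r4→City (4), r5→City (9).
Cut capacity = 11 + 4 + 9 = 24.

24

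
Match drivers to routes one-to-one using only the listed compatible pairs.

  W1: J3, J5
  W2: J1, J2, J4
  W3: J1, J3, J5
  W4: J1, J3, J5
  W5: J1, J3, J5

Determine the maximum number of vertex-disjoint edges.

4

Unit-capacity flow: source→left, listed edges, right→sink; max matching = max flow.
Augmenting path W1→J3 (+1); matched 1.
Augmenting path W2→J1 (+1); matched 2.
Augmenting path W3→J5 (+1); matched 3.
Augmenting path W4→J1→W2→J2 (+1); matched 4.
No augmenting path remains; maximum matching = 4.
König certificate: {W2, J1, J3, J5} is a vertex cover of size 4 (every listed pair touches it), so no matching can be larger.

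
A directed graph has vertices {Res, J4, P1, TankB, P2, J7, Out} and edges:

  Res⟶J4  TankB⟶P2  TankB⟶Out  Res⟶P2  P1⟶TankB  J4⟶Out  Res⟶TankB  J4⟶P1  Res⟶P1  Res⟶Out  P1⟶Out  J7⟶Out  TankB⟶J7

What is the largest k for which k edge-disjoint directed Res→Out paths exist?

4

Assign every edge capacity 1; by Menger, the answer equals the max flow.
Path Res→Out (+1); total 1.
Path Res→J4→Out (+1); total 2.
Path Res→P1→Out (+1); total 3.
Path Res→TankB→Out (+1); total 4.
No residual Res→Out path; max flow = 4.
Certifying cut of size 4: {Res→J4, Res→Out, Res→P1, Res→TankB}.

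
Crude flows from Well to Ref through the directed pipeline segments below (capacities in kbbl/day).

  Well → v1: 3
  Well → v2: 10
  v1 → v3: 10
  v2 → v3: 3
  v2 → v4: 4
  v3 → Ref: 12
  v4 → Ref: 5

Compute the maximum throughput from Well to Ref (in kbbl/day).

10

Augment Well→v1→v3→Ref: bottleneck 3, flow now 3.
Augment Well→v2→v3→Ref: bottleneck 3, flow now 6.
Augment Well→v2→v4→Ref: bottleneck 4, flow now 10.
No augmenting path remains; maximum flow = 10.
In the residual graph, reachable from Well: {Well, v2}.
Min-cut edges: Well→v1 (3), v2→v3 (3), v2→v4 (4); capacity 3 + 3 + 4 = 10.
This cut is saturated, so no flow can exceed 10.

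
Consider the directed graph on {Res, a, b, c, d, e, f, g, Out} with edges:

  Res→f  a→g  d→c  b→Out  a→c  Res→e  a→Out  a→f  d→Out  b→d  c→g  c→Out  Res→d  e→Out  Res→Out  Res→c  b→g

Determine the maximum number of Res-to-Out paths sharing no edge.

4

Assign every edge capacity 1; by Menger, the answer equals the max flow.
Path Res→Out (+1); total 1.
Path Res→c→Out (+1); total 2.
Path Res→d→Out (+1); total 3.
Path Res→e→Out (+1); total 4.
No residual Res→Out path; max flow = 4.
Certifying cut of size 4: {Res→Out, Res→c, Res→d, Res→e}.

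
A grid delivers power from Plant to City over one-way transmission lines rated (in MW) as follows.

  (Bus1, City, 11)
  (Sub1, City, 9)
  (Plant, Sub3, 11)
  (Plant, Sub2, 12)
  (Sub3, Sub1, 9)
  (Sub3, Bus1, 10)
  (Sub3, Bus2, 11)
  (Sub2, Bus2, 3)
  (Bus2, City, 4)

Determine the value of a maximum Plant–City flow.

14

Augment Plant→Sub3→Bus1→City: bottleneck 10, flow now 10.
Augment Plant→Sub3→Sub1→City: bottleneck 1, flow now 11.
Augment Plant→Sub2→Bus2→City: bottleneck 3, flow now 14.
No augmenting path remains; maximum flow = 14.
In the residual graph, reachable from Plant: {Plant, Sub2}.
Min-cut edges: Plant→Sub3 (11), Sub2→Bus2 (3); capacity 11 + 3 = 14.
This cut is saturated, so no flow can exceed 14.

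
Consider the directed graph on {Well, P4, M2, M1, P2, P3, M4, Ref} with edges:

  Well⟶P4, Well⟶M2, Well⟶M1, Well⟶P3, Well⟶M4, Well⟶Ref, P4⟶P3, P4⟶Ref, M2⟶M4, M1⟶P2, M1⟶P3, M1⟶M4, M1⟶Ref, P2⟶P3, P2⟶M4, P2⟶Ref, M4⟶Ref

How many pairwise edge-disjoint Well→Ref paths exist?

Assign every edge capacity 1; by Menger, the answer equals the max flow.
Path Well→Ref (+1); total 1.
Path Well→P4→Ref (+1); total 2.
Path Well→M1→Ref (+1); total 3.
Path Well→M4→Ref (+1); total 4.
No residual Well→Ref path; max flow = 4.
Certifying cut of size 4: {M4→Ref, Well→M1, Well→P4, Well→Ref}.

4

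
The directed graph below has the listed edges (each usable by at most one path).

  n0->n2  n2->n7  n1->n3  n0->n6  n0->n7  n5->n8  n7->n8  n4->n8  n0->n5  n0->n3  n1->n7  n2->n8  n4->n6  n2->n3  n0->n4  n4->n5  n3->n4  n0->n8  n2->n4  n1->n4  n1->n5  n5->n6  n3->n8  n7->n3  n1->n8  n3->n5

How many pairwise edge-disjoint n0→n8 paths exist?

6

Assign every edge capacity 1; by Menger, the answer equals the max flow.
Path n0→n8 (+1); total 1.
Path n0→n2→n8 (+1); total 2.
Path n0→n3→n8 (+1); total 3.
Path n0→n4→n8 (+1); total 4.
Path n0→n5→n8 (+1); total 5.
Path n0→n7→n8 (+1); total 6.
No residual n0→n8 path; max flow = 6.
Certifying cut of size 6: {n0→n2, n0→n3, n0→n4, n0→n5, n0→n7, n0→n8}.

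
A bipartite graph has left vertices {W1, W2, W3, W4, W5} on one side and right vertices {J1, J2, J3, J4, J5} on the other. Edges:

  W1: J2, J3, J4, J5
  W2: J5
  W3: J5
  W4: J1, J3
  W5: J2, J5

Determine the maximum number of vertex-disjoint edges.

Unit-capacity flow: source→left, listed edges, right→sink; max matching = max flow.
Augmenting path W1→J2 (+1); matched 1.
Augmenting path W2→J5 (+1); matched 2.
Augmenting path W4→J1 (+1); matched 3.
Augmenting path W5→J2→W1→J3 (+1); matched 4.
No augmenting path remains; maximum matching = 4.
König certificate: {W1, W4, W5, J5} is a vertex cover of size 4 (every listed pair touches it), so no matching can be larger.

4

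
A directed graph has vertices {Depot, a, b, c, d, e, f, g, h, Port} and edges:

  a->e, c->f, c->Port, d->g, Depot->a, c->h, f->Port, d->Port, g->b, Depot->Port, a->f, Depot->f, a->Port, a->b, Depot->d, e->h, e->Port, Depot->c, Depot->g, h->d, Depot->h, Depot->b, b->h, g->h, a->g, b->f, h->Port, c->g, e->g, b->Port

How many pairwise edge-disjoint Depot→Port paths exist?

Assign every edge capacity 1; by Menger, the answer equals the max flow.
Path Depot→Port (+1); total 1.
Path Depot→a→Port (+1); total 2.
Path Depot→b→Port (+1); total 3.
Path Depot→c→Port (+1); total 4.
Path Depot→d→Port (+1); total 5.
Path Depot→f→Port (+1); total 6.
Path Depot→h→Port (+1); total 7.
No residual Depot→Port path; max flow = 7.
Certifying cut of size 7: {Depot→Port, Depot→a, Depot→c, b→Port, d→Port, f→Port, h→Port}.

7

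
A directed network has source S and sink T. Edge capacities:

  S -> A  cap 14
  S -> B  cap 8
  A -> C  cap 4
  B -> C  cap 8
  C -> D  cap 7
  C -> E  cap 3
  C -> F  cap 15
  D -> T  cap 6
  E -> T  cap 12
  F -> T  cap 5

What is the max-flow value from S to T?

Augment S→A→C→D→T: bottleneck 4, flow now 4.
Augment S→B→C→D→T: bottleneck 2, flow now 6.
Augment S→B→C→E→T: bottleneck 3, flow now 9.
Augment S→B→C→F→T: bottleneck 3, flow now 12.
No augmenting path remains; maximum flow = 12.
In the residual graph, reachable from S: {S, A}.
Min-cut edges: S→B (8), A→C (4); capacity 8 + 4 = 12.
This cut is saturated, so no flow can exceed 12.

12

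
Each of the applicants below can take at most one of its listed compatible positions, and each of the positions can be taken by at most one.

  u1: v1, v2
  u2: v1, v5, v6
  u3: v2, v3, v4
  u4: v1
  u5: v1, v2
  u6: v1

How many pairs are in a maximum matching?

Unit-capacity flow: source→left, listed edges, right→sink; max matching = max flow.
Augmenting path u1→v1 (+1); matched 1.
Augmenting path u2→v5 (+1); matched 2.
Augmenting path u3→v2 (+1); matched 3.
Augmenting path u5→v2→u3→v3 (+1); matched 4.
No augmenting path remains; maximum matching = 4.
König certificate: {u2, u3, v1, v2} is a vertex cover of size 4 (every listed pair touches it), so no matching can be larger.

4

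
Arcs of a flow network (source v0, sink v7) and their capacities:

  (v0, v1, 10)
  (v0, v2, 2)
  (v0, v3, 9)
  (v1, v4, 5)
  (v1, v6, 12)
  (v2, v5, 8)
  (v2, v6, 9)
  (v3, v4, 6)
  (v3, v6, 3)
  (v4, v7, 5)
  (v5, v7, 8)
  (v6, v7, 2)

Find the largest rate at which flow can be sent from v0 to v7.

9

Augment v0→v1→v4→v7: bottleneck 5, flow now 5.
Augment v0→v1→v6→v7: bottleneck 2, flow now 7.
Augment v0→v2→v5→v7: bottleneck 2, flow now 9.
No augmenting path remains; maximum flow = 9.
In the residual graph, reachable from v0: {v0, v1, v3, v4, v6}.
Min-cut edges: v0→v2 (2), v4→v7 (5), v6→v7 (2); capacity 2 + 5 + 2 = 9.
This cut is saturated, so no flow can exceed 9.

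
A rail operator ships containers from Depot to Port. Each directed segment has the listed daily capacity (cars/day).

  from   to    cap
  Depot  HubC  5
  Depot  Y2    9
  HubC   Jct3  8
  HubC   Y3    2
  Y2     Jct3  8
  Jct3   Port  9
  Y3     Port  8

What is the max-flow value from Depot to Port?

11

Augment Depot→HubC→Jct3→Port: bottleneck 5, flow now 5.
Augment Depot→Y2→Jct3→Port: bottleneck 4, flow now 9.
Augment Depot→Y2→Jct3→HubC→Y3→Port: bottleneck 2, flow now 11. (uses reverse residual edge)
No augmenting path remains; maximum flow = 11.
In the residual graph, reachable from Depot: {Depot, HubC, Y2, Jct3}.
Min-cut edges: HubC→Y3 (2), Jct3→Port (9); capacity 2 + 9 = 11.
This cut is saturated, so no flow can exceed 11.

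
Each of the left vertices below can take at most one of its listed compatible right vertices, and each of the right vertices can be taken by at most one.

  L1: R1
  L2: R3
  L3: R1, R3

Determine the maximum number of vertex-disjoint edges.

2

Unit-capacity flow: source→left, listed edges, right→sink; max matching = max flow.
Augmenting path L1→R1 (+1); matched 1.
Augmenting path L2→R3 (+1); matched 2.
No augmenting path remains; maximum matching = 2.
König certificate: {R1, R3} is a vertex cover of size 2 (every listed pair touches it), so no matching can be larger.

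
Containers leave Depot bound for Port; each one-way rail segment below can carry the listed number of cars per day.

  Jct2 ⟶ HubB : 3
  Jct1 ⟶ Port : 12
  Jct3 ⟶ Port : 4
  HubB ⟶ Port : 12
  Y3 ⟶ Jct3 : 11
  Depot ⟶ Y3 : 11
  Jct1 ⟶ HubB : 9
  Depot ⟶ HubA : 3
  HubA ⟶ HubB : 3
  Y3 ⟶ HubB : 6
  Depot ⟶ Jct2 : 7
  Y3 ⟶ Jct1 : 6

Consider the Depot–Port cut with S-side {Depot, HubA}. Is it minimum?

No — its capacity is 21, but the minimum cut has capacity 17.

Given cut capacity: 11 + 7 + 3 = 21.
Augment Depot→Y3→Jct1→Port: bottleneck 6, flow now 6.
Augment Depot→Y3→HubB→Port: bottleneck 5, flow now 11.
Augment Depot→Jct2→HubB→Port: bottleneck 3, flow now 14.
Augment Depot→HubA→HubB→Port: bottleneck 3, flow now 17.
No augmenting path remains; maximum flow = 17.
In the residual graph, reachable from Depot: {Depot, Jct2}.
Min-cut edges: Depot→Y3 (11), Depot→HubA (3), Jct2→HubB (3); capacity 11 + 3 + 3 = 17.
Cut capacity 21 exceeds the max flow 17, so it is not minimum.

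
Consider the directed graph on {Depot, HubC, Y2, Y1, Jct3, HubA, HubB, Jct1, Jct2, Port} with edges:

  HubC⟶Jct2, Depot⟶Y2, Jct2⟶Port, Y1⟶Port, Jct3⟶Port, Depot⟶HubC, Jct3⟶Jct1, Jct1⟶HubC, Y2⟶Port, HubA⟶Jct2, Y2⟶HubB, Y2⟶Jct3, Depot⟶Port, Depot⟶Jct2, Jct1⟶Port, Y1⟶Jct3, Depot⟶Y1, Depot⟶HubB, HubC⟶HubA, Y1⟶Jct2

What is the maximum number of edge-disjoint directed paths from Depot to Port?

Assign every edge capacity 1; by Menger, the answer equals the max flow.
Path Depot→Port (+1); total 1.
Path Depot→Y2→Port (+1); total 2.
Path Depot→Y1→Port (+1); total 3.
Path Depot→Jct2→Port (+1); total 4.
No residual Depot→Port path; max flow = 4.
Certifying cut of size 4: {Depot→Port, Depot→Y1, Depot→Y2, Jct2→Port}.

4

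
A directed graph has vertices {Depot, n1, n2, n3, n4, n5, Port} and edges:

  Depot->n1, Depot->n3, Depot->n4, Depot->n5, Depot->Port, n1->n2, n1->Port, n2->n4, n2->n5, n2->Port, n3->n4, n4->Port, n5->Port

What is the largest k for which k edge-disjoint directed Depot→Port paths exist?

Assign every edge capacity 1; by Menger, the answer equals the max flow.
Path Depot→Port (+1); total 1.
Path Depot→n1→Port (+1); total 2.
Path Depot→n4→Port (+1); total 3.
Path Depot→n5→Port (+1); total 4.
No residual Depot→Port path; max flow = 4.
Certifying cut of size 4: {Depot→Port, Depot→n1, Depot→n5, n4→Port}.

4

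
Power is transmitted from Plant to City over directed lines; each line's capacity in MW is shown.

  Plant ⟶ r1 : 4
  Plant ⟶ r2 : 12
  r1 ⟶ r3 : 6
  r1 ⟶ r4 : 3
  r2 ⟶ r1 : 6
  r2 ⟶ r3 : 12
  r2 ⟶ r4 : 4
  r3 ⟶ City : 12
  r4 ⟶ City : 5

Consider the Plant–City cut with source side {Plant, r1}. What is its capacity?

Edges leaving {Plant, r1}: Plant→r2 (12), r1→r3 (6), r1→r4 (3).
Cut capacity = 12 + 6 + 3 = 21.

21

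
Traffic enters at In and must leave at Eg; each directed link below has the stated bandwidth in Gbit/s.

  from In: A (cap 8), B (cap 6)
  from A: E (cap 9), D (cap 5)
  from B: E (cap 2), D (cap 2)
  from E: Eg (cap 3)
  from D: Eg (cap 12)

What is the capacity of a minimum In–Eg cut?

Augment In→A→E→Eg: bottleneck 3, flow now 3.
Augment In→A→D→Eg: bottleneck 5, flow now 8.
Augment In→B→D→Eg: bottleneck 2, flow now 10.
No augmenting path remains; maximum flow = 10.
By max-flow min-cut, the minimum cut capacity equals the max flow.
In the residual graph, reachable from In: {In, A, B, E}.
Min-cut edges: A→D (5), B→D (2), E→Eg (3); capacity 5 + 2 + 3 = 10.

10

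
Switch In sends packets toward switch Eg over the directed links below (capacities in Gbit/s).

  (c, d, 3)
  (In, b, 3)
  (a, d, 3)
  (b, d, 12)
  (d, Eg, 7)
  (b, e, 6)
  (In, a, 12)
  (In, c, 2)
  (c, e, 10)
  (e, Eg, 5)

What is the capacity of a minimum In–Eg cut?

Augment In→a→d→Eg: bottleneck 3, flow now 3.
Augment In→b→d→Eg: bottleneck 3, flow now 6.
Augment In→c→d→Eg: bottleneck 1, flow now 7.
Augment In→c→e→Eg: bottleneck 1, flow now 8.
No augmenting path remains; maximum flow = 8.
By max-flow min-cut, the minimum cut capacity equals the max flow.
In the residual graph, reachable from In: {In, a}.
Min-cut edges: In→b (3), In→c (2), a→d (3); capacity 3 + 2 + 3 = 8.

8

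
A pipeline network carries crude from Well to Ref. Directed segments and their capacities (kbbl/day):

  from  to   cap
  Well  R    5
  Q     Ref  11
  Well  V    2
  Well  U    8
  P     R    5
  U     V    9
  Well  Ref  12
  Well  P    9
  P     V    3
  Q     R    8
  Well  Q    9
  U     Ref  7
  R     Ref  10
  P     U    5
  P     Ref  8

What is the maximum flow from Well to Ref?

Augment Well→Ref: bottleneck 12, flow now 12.
Augment Well→P→Ref: bottleneck 8, flow now 20.
Augment Well→Q→Ref: bottleneck 9, flow now 29.
Augment Well→R→Ref: bottleneck 5, flow now 34.
Augment Well→U→Ref: bottleneck 7, flow now 41.
Augment Well→P→R→Ref: bottleneck 1, flow now 42.
No augmenting path remains; maximum flow = 42.
In the residual graph, reachable from Well: {Well, U, V}.
Min-cut edges: Well→P (9), Well→Q (9), Well→R (5), Well→Ref (12), U→Ref (7); capacity 9 + 9 + 5 + 12 + 7 = 42.
This cut is saturated, so no flow can exceed 42.

42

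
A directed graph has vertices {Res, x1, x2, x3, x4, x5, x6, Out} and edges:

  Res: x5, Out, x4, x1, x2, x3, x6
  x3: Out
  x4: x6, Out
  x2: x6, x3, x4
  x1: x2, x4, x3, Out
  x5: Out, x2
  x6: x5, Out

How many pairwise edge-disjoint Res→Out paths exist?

Assign every edge capacity 1; by Menger, the answer equals the max flow.
Path Res→Out (+1); total 1.
Path Res→x1→Out (+1); total 2.
Path Res→x3→Out (+1); total 3.
Path Res→x4→Out (+1); total 4.
Path Res→x5→Out (+1); total 5.
Path Res→x6→Out (+1); total 6.
No residual Res→Out path; max flow = 6.
Certifying cut of size 6: {Res→Out, Res→x1, x3→Out, x4→Out, x5→Out, x6→Out}.

6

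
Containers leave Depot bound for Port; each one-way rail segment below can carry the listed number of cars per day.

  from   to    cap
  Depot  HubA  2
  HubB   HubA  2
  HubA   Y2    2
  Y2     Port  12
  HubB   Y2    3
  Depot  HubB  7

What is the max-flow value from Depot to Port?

Augment Depot→HubA→Y2→Port: bottleneck 2, flow now 2.
Augment Depot→HubB→Y2→Port: bottleneck 3, flow now 5.
No augmenting path remains; maximum flow = 5.
In the residual graph, reachable from Depot: {Depot, HubA, HubB}.
Min-cut edges: HubA→Y2 (2), HubB→Y2 (3); capacity 2 + 3 = 5.
This cut is saturated, so no flow can exceed 5.

5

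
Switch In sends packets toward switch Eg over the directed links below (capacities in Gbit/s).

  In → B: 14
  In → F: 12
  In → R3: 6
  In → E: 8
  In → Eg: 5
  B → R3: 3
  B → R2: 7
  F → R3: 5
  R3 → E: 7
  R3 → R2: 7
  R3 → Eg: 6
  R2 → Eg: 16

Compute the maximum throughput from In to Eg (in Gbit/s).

Augment In→Eg: bottleneck 5, flow now 5.
Augment In→R3→Eg: bottleneck 6, flow now 11.
Augment In→B→R2→Eg: bottleneck 7, flow now 18.
Augment In→B→R3→R2→Eg: bottleneck 3, flow now 21.
Augment In→F→R3→R2→Eg: bottleneck 4, flow now 25.
No augmenting path remains; maximum flow = 25.
In the residual graph, reachable from In: {In, B, F, R3, E}.
Min-cut edges: In→Eg (5), B→R2 (7), R3→R2 (7), R3→Eg (6); capacity 5 + 7 + 7 + 6 = 25.
This cut is saturated, so no flow can exceed 25.

25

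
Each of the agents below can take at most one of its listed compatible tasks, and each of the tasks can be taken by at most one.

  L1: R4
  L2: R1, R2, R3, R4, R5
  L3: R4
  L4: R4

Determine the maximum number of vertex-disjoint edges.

2

Unit-capacity flow: source→left, listed edges, right→sink; max matching = max flow.
Augmenting path L1→R4 (+1); matched 1.
Augmenting path L2→R1 (+1); matched 2.
No augmenting path remains; maximum matching = 2.
König certificate: {L2, R4} is a vertex cover of size 2 (every listed pair touches it), so no matching can be larger.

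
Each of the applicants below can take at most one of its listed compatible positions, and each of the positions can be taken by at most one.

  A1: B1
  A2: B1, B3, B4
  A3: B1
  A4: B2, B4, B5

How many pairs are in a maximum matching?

3

Unit-capacity flow: source→left, listed edges, right→sink; max matching = max flow.
Augmenting path A1→B1 (+1); matched 1.
Augmenting path A2→B3 (+1); matched 2.
Augmenting path A4→B2 (+1); matched 3.
No augmenting path remains; maximum matching = 3.
König certificate: {A2, A4, B1} is a vertex cover of size 3 (every listed pair touches it), so no matching can be larger.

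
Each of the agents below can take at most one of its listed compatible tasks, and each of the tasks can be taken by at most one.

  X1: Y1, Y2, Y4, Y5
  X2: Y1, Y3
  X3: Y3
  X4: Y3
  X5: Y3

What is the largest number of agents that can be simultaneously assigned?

Unit-capacity flow: source→left, listed edges, right→sink; max matching = max flow.
Augmenting path X1→Y1 (+1); matched 1.
Augmenting path X2→Y3 (+1); matched 2.
Augmenting path X3→Y3→X2→Y1→X1→Y2 (+1); matched 3.
No augmenting path remains; maximum matching = 3.
König certificate: {X1, X2, Y3} is a vertex cover of size 3 (every listed pair touches it), so no matching can be larger.

3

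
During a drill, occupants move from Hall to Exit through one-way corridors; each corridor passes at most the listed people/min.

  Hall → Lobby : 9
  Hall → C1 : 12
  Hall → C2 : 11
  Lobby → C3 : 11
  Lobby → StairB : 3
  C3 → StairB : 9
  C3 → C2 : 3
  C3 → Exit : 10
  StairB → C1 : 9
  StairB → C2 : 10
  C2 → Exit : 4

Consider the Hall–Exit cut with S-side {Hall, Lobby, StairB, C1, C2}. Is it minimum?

Given cut capacity: 11 + 4 = 15.
Augment Hall→C2→Exit: bottleneck 4, flow now 4.
Augment Hall→Lobby→C3→Exit: bottleneck 9, flow now 13.
No augmenting path remains; maximum flow = 13.
In the residual graph, reachable from Hall: {Hall, C1, C2}.
Min-cut edges: Hall→Lobby (9), C2→Exit (4); capacity 9 + 4 = 13.
Cut capacity 15 exceeds the max flow 13, so it is not minimum.

No — its capacity is 15, but the minimum cut has capacity 13.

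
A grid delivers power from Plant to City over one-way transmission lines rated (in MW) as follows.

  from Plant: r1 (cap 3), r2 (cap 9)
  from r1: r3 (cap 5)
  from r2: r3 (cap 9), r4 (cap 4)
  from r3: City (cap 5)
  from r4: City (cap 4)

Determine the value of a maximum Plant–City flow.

9

Augment Plant→r1→r3→City: bottleneck 3, flow now 3.
Augment Plant→r2→r3→City: bottleneck 2, flow now 5.
Augment Plant→r2→r4→City: bottleneck 4, flow now 9.
No augmenting path remains; maximum flow = 9.
In the residual graph, reachable from Plant: {Plant, r1, r2, r3}.
Min-cut edges: r2→r4 (4), r3→City (5); capacity 4 + 5 = 9.
This cut is saturated, so no flow can exceed 9.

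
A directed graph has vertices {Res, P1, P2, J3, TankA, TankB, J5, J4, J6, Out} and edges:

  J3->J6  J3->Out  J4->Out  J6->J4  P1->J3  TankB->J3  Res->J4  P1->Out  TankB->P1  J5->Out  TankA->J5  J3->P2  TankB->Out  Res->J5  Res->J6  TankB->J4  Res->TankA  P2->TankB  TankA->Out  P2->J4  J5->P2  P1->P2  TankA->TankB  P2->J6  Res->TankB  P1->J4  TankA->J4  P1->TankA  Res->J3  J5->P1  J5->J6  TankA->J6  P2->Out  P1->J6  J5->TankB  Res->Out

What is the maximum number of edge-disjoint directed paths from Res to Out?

6

Assign every edge capacity 1; by Menger, the answer equals the max flow.
Path Res→Out (+1); total 1.
Path Res→J3→Out (+1); total 2.
Path Res→TankA→Out (+1); total 3.
Path Res→TankB→Out (+1); total 4.
Path Res→J5→Out (+1); total 5.
Path Res→J4→Out (+1); total 6.
No residual Res→Out path; max flow = 6.
Certifying cut of size 6: {J4→Out, Res→J3, Res→J5, Res→Out, Res→TankA, Res→TankB}.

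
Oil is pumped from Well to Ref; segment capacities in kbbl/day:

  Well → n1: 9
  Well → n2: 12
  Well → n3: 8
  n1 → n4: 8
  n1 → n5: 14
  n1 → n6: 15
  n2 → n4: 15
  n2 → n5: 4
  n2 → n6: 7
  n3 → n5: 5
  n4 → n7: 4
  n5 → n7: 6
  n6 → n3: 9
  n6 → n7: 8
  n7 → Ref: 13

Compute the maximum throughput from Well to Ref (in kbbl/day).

13

Augment Well→n1→n4→n7→Ref: bottleneck 4, flow now 4.
Augment Well→n1→n5→n7→Ref: bottleneck 5, flow now 9.
Augment Well→n2→n5→n7→Ref: bottleneck 1, flow now 10.
Augment Well→n2→n6→n7→Ref: bottleneck 3, flow now 13.
No augmenting path remains; maximum flow = 13.
In the residual graph, reachable from Well: {Well, n1, n2, n3, n4, n5, n6, n7}.
Min-cut edges: n7→Ref (13); capacity 13 = 13.
This cut is saturated, so no flow can exceed 13.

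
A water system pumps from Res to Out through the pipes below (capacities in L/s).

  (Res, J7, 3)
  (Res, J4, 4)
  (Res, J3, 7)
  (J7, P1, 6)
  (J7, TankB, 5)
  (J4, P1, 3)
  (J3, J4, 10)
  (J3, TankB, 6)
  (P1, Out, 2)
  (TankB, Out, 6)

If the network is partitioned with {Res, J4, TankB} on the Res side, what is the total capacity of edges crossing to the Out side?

19

Edges leaving {Res, J4, TankB}: Res→J7 (3), Res→J3 (7), J4→P1 (3), TankB→Out (6).
Cut capacity = 3 + 7 + 3 + 6 = 19.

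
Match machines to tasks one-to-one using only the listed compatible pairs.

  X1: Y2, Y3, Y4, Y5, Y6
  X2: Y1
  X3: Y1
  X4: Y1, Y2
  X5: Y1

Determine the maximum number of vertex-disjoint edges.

3

Unit-capacity flow: source→left, listed edges, right→sink; max matching = max flow.
Augmenting path X1→Y2 (+1); matched 1.
Augmenting path X2→Y1 (+1); matched 2.
Augmenting path X4→Y2→X1→Y3 (+1); matched 3.
No augmenting path remains; maximum matching = 3.
König certificate: {X1, X4, Y1} is a vertex cover of size 3 (every listed pair touches it), so no matching can be larger.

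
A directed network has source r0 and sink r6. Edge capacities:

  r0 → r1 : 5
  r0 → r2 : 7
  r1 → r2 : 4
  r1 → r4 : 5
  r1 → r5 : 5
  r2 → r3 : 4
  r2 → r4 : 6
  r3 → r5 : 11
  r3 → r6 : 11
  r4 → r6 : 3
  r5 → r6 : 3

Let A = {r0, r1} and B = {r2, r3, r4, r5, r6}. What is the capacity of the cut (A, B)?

21

Edges leaving {r0, r1}: r0→r2 (7), r1→r2 (4), r1→r4 (5), r1→r5 (5).
Cut capacity = 7 + 4 + 5 + 5 = 21.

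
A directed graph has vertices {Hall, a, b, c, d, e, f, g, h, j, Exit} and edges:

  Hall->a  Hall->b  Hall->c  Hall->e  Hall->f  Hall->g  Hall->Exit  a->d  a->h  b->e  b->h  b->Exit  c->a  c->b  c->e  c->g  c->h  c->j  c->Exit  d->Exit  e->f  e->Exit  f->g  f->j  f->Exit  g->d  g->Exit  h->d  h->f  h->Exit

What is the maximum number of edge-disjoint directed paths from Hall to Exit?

Assign every edge capacity 1; by Menger, the answer equals the max flow.
Path Hall→Exit (+1); total 1.
Path Hall→b→Exit (+1); total 2.
Path Hall→c→Exit (+1); total 3.
Path Hall→e→Exit (+1); total 4.
Path Hall→f→Exit (+1); total 5.
Path Hall→g→Exit (+1); total 6.
Path Hall→a→d→Exit (+1); total 7.
No residual Hall→Exit path; max flow = 7.
Certifying cut of size 7: {Hall→Exit, Hall→a, Hall→b, Hall→c, Hall→e, Hall→f, Hall→g}.

7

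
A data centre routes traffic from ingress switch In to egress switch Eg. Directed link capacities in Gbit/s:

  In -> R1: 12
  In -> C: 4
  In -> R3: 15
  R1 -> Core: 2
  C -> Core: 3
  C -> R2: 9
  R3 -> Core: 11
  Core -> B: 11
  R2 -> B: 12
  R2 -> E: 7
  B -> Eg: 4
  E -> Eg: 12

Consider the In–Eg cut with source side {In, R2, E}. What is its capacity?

55

Edges leaving {In, R2, E}: In→R1 (12), In→C (4), In→R3 (15), R2→B (12), E→Eg (12).
Cut capacity = 12 + 4 + 15 + 12 + 12 = 55.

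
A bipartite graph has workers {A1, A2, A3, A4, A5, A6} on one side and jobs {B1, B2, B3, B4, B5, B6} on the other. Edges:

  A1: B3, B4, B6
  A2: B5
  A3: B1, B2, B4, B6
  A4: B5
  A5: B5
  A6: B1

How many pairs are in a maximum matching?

4

Unit-capacity flow: source→left, listed edges, right→sink; max matching = max flow.
Augmenting path A1→B3 (+1); matched 1.
Augmenting path A2→B5 (+1); matched 2.
Augmenting path A3→B1 (+1); matched 3.
Augmenting path A6→B1→A3→B2 (+1); matched 4.
No augmenting path remains; maximum matching = 4.
König certificate: {A1, A3, A6, B5} is a vertex cover of size 4 (every listed pair touches it), so no matching can be larger.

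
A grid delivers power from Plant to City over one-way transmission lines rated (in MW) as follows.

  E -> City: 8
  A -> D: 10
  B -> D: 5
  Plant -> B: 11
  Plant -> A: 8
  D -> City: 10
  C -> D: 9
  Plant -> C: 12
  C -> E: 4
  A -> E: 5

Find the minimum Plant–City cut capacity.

Augment Plant→A→D→City: bottleneck 8, flow now 8.
Augment Plant→B→D→City: bottleneck 2, flow now 10.
Augment Plant→C→E→City: bottleneck 4, flow now 14.
Augment Plant→B→D→A→E→City: bottleneck 3, flow now 17. (uses reverse residual edge)
Augment Plant→C→D→A→E→City: bottleneck 1, flow now 18. (uses reverse residual edge)
No augmenting path remains; maximum flow = 18.
By max-flow min-cut, the minimum cut capacity equals the max flow.
In the residual graph, reachable from Plant: {Plant, A, B, C, D, E}.
Min-cut edges: D→City (10), E→City (8); capacity 10 + 8 = 18.

18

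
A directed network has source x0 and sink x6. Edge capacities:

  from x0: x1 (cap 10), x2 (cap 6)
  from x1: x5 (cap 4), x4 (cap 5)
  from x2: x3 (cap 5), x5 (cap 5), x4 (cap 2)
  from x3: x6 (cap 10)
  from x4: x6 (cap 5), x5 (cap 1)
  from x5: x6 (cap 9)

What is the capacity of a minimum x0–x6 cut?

Augment x0→x1→x4→x6: bottleneck 5, flow now 5.
Augment x0→x1→x5→x6: bottleneck 4, flow now 9.
Augment x0→x2→x3→x6: bottleneck 5, flow now 14.
Augment x0→x2→x5→x6: bottleneck 1, flow now 15.
No augmenting path remains; maximum flow = 15.
By max-flow min-cut, the minimum cut capacity equals the max flow.
In the residual graph, reachable from x0: {x0, x1}.
Min-cut edges: x0→x2 (6), x1→x4 (5), x1→x5 (4); capacity 6 + 5 + 4 = 15.

15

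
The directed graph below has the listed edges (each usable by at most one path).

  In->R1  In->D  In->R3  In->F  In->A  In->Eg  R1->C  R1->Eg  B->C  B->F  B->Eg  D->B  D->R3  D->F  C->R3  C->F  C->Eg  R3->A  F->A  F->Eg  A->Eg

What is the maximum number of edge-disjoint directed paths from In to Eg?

Assign every edge capacity 1; by Menger, the answer equals the max flow.
Path In→Eg (+1); total 1.
Path In→R1→Eg (+1); total 2.
Path In→F→Eg (+1); total 3.
Path In→A→Eg (+1); total 4.
Path In→D→B→Eg (+1); total 5.
No residual In→Eg path; max flow = 5.
Certifying cut of size 5: {A→Eg, In→D, In→Eg, In→F, In→R1}.

5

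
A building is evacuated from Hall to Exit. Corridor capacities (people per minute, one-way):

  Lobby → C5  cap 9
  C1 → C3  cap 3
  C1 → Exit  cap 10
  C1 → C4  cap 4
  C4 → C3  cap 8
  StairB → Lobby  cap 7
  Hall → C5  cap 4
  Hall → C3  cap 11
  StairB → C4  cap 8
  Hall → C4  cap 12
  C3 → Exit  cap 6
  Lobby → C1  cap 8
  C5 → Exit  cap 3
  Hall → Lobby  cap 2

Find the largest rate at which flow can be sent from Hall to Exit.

11

Augment Hall→C3→Exit: bottleneck 6, flow now 6.
Augment Hall→C5→Exit: bottleneck 3, flow now 9.
Augment Hall→Lobby→C1→Exit: bottleneck 2, flow now 11.
No augmenting path remains; maximum flow = 11.
In the residual graph, reachable from Hall: {Hall, C4, C3, C5}.
Min-cut edges: Hall→Lobby (2), C3→Exit (6), C5→Exit (3); capacity 2 + 6 + 3 = 11.
This cut is saturated, so no flow can exceed 11.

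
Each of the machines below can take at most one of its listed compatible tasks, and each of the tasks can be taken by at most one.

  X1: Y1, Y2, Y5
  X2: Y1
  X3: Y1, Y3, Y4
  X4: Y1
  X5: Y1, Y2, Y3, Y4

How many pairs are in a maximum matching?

4

Unit-capacity flow: source→left, listed edges, right→sink; max matching = max flow.
Augmenting path X1→Y1 (+1); matched 1.
Augmenting path X3→Y3 (+1); matched 2.
Augmenting path X5→Y2 (+1); matched 3.
Augmenting path X2→Y1→X1→Y5 (+1); matched 4.
No augmenting path remains; maximum matching = 4.
König certificate: {X1, X3, X5, Y1} is a vertex cover of size 4 (every listed pair touches it), so no matching can be larger.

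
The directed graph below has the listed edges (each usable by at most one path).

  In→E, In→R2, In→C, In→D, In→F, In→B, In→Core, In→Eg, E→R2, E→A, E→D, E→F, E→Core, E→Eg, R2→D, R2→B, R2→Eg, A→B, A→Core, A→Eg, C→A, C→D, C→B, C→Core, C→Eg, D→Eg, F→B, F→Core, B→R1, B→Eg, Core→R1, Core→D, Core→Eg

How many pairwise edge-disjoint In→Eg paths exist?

7

Assign every edge capacity 1; by Menger, the answer equals the max flow.
Path In→Eg (+1); total 1.
Path In→E→Eg (+1); total 2.
Path In→R2→Eg (+1); total 3.
Path In→C→Eg (+1); total 4.
Path In→D→Eg (+1); total 5.
Path In→B→Eg (+1); total 6.
Path In→Core→Eg (+1); total 7.
No residual In→Eg path; max flow = 7.
Certifying cut of size 7: {B→Eg, Core→Eg, D→Eg, In→C, In→E, In→Eg, In→R2}.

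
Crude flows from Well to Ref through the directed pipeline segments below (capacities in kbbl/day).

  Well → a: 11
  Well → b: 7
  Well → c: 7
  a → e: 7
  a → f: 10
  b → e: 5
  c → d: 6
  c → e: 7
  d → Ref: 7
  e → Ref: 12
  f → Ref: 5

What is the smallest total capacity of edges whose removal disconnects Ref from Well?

23

Augment Well→a→e→Ref: bottleneck 7, flow now 7.
Augment Well→a→f→Ref: bottleneck 4, flow now 11.
Augment Well→b→e→Ref: bottleneck 5, flow now 16.
Augment Well→c→d→Ref: bottleneck 6, flow now 22.
Augment Well→c→e→a→f→Ref: bottleneck 1, flow now 23. (uses reverse residual edge)
No augmenting path remains; maximum flow = 23.
By max-flow min-cut, the minimum cut capacity equals the max flow.
In the residual graph, reachable from Well: {Well, b}.
Min-cut edges: Well→a (11), Well→c (7), b→e (5); capacity 11 + 7 + 5 = 23.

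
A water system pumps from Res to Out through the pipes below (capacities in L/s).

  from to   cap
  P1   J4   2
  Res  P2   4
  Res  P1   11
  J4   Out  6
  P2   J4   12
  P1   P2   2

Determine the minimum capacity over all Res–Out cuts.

Augment Res→P2→J4→Out: bottleneck 4, flow now 4.
Augment Res→P1→J4→Out: bottleneck 2, flow now 6.
No augmenting path remains; maximum flow = 6.
By max-flow min-cut, the minimum cut capacity equals the max flow.
In the residual graph, reachable from Res: {Res, P2, P1, J4}.
Min-cut edges: J4→Out (6); capacity 6 = 6.

6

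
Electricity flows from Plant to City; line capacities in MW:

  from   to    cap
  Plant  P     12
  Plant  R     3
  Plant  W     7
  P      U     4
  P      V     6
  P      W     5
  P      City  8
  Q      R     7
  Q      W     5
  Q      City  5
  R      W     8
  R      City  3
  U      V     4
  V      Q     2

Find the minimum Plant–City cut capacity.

13

Augment Plant→P→City: bottleneck 8, flow now 8.
Augment Plant→R→City: bottleneck 3, flow now 11.
Augment Plant→P→V→Q→City: bottleneck 2, flow now 13.
No augmenting path remains; maximum flow = 13.
By max-flow min-cut, the minimum cut capacity equals the max flow.
In the residual graph, reachable from Plant: {Plant, P, U, V, W}.
Min-cut edges: Plant→R (3), P→City (8), V→Q (2); capacity 3 + 8 + 2 = 13.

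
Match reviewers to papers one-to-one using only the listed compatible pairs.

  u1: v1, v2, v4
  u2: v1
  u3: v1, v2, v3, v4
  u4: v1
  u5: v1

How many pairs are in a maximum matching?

Unit-capacity flow: source→left, listed edges, right→sink; max matching = max flow.
Augmenting path u1→v1 (+1); matched 1.
Augmenting path u3→v2 (+1); matched 2.
Augmenting path u2→v1→u1→v4 (+1); matched 3.
No augmenting path remains; maximum matching = 3.
König certificate: {u1, u3, v1} is a vertex cover of size 3 (every listed pair touches it), so no matching can be larger.

3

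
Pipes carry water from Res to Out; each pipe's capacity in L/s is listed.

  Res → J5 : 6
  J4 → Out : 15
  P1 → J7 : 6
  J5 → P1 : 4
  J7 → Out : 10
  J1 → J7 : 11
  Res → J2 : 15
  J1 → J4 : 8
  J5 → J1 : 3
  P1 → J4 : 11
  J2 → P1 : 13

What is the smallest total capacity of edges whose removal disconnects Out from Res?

Augment Res→J2→P1→J4→Out: bottleneck 11, flow now 11.
Augment Res→J2→P1→J7→Out: bottleneck 2, flow now 13.
Augment Res→J5→J1→J4→Out: bottleneck 3, flow now 16.
Augment Res→J5→P1→J7→Out: bottleneck 3, flow now 19.
No augmenting path remains; maximum flow = 19.
By max-flow min-cut, the minimum cut capacity equals the max flow.
In the residual graph, reachable from Res: {Res, J2}.
Min-cut edges: Res→J5 (6), J2→P1 (13); capacity 6 + 13 = 19.

19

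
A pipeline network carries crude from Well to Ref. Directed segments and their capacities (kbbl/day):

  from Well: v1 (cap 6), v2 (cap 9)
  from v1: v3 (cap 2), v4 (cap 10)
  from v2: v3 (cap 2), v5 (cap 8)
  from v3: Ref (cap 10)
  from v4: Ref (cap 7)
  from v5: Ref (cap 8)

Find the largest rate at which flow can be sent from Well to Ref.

Augment Well→v1→v3→Ref: bottleneck 2, flow now 2.
Augment Well→v1→v4→Ref: bottleneck 4, flow now 6.
Augment Well→v2→v3→Ref: bottleneck 2, flow now 8.
Augment Well→v2→v5→Ref: bottleneck 7, flow now 15.
No augmenting path remains; maximum flow = 15.
In the residual graph, reachable from Well: {Well}.
Min-cut edges: Well→v1 (6), Well→v2 (9); capacity 6 + 9 = 15.
This cut is saturated, so no flow can exceed 15.

15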